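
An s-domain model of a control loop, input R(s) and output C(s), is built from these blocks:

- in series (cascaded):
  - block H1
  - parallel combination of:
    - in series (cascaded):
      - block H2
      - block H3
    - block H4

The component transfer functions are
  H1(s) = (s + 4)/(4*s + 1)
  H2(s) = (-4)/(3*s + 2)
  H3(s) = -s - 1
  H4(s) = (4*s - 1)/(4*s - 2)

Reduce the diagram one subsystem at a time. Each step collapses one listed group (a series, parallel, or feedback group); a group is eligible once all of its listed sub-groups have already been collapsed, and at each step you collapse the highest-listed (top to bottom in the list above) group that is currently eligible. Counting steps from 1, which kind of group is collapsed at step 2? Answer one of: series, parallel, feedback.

Reducing step by step:

Step 1. multiply H2, H3 (series)
Step 2. reduce the parallel group (H2*H3), H4
Step 3. series reduction of H1, ((H2*H3)+H4)
Step 2: parallel.

Answer: parallel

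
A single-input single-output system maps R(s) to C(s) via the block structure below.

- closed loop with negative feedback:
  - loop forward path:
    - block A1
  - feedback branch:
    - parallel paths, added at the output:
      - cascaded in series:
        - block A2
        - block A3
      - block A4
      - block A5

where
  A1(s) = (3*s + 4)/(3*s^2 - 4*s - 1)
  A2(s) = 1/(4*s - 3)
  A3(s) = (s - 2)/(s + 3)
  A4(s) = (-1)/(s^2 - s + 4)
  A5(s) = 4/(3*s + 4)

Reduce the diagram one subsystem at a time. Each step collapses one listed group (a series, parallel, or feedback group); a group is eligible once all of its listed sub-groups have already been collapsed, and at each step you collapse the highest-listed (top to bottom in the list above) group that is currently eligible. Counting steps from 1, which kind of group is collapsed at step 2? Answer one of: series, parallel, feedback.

The answer is parallel.

Reasoning:
[1] reduce the series chain A2, A3
[2] parallel reduction of (A2*A3), A4, A5
[3] feedback reduction of A1, ((A2*A3)+A4+A5)
The group at step 2 is a parallel group.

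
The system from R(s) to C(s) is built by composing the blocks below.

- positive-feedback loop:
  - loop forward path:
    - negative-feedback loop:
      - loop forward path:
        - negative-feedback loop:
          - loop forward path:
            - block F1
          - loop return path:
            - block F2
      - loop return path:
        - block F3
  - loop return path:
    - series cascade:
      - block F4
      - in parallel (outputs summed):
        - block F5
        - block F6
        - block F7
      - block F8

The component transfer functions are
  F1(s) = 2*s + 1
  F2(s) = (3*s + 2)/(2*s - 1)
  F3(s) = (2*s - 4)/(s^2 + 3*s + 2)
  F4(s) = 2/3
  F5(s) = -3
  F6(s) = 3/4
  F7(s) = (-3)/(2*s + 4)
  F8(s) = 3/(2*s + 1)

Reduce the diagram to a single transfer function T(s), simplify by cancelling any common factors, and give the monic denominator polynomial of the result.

(1) reduce the feedback loop with forward F1 and return F2; result (4*s^2 - 1)/(6*s^2 + 9*s + 1)
(2) feedback reduction of [F1/(1+F1*F2)], F3; result (4*s^4 + 12*s^3 + 7*s^2 - 3*s - 2)/(6*s^4 + 35*s^3 + 24*s^2 + 19*s + 6)
(3) reduce the parallel group F5, F6, F7; result (-9*s - 24)/(4*s + 8)
(4) cascade F4, (F5+F6+F7), F8; result (-9*s - 24)/(4*s^2 + 10*s + 4)
(5) reduce the feedback loop with forward [[F1/(1+F1*F2)]/(1+[F1/(1+F1*F2)]*F3)] and return (F4*(F5+F6+F7)*F8); result (8*s^4 + 24*s^3 + 14*s^2 - 6*s - 4)/(12*s^4 + 88*s^3 + 105*s^2 + 53*s - 12)
No further cancellation is possible in the step-5 result, so that is T(s). Its denominator becomes monic after dividing by the leading coefficient 12.

Therefore the answer is s^4 + 22*s^3/3 + 35*s^2/4 + 53*s/12 - 1.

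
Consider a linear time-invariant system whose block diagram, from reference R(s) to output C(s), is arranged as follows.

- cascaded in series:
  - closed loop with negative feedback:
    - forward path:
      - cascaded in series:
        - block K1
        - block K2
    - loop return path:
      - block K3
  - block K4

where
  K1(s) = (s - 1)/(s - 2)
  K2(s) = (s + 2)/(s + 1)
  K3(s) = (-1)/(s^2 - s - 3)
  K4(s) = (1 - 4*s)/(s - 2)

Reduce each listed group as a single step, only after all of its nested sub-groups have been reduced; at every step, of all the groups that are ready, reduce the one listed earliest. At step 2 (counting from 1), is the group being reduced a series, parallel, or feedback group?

Reducing step by step:

Step 1 - cascade K1, K2
Step 2 - close the feedback loop around (K1*K2), K3
Step 3 - multiply [(K1*K2)/(1+(K1*K2)*K3)], K4 (series)
Step 2: feedback.

Answer: feedback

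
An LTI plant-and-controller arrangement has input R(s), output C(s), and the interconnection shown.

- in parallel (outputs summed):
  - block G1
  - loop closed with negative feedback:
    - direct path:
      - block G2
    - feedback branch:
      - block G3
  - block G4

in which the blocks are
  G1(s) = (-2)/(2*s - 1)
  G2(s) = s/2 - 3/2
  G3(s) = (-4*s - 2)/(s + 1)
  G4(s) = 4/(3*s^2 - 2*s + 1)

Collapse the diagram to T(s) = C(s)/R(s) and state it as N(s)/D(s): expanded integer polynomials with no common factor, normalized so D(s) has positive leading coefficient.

1. reduce the feedback loop with forward G2 and return G3, giving (-s^2 + 2*s + 3)/(4*s^2 - 12*s - 8)
2. reduce the parallel group G1, [G2/(1+G2*G3)], G4 - this is the overall T(s), already in the required normalized form

Final answer: (-6*s^5 - 5*s^4 + 120*s^3 - 132*s^2 - 14*s + 45)/(24*s^5 - 100*s^4 + 52*s^3 + 4*s^2 - 20*s + 8)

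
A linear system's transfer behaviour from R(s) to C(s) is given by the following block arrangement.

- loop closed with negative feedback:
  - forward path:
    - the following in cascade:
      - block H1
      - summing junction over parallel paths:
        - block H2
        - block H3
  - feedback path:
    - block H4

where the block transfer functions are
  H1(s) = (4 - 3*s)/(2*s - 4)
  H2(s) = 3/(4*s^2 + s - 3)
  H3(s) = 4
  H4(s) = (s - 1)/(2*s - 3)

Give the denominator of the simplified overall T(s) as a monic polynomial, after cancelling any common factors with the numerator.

The answer is s^4 - 3*s^3/2 - 13*s^2/32 + 25*s/32.

Reasoning:
(1) reduce the parallel group H2, H3 = (16*s^2 + 4*s - 9)/(4*s^2 + s - 3)
(2) multiply H1, (H2+H3) (series) = (-48*s^3 + 52*s^2 + 43*s - 36)/(8*s^3 - 14*s^2 - 10*s + 12)
(3) apply the feedback formula to (H1*(H2+H3)), H4 = (96*s^4 - 248*s^3 + 70*s^2 + 201*s - 108)/(32*s^4 - 48*s^3 - 13*s^2 + 25*s)
That last expression is T(s), already simplified. Scaling its denominator by 1/32 (the reciprocal of the leading coefficient) yields the monic denominator.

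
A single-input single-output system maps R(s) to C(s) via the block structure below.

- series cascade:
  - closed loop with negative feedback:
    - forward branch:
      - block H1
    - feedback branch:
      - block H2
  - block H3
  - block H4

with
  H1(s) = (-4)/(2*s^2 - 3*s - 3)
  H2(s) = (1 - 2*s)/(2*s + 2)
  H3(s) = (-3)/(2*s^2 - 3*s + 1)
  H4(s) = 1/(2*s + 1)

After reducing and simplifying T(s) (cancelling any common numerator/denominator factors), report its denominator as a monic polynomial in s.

Answer: s^6 - 3*s^5/2 - 3*s^4/4 - 9*s^3/8 + 21*s^2/8 + 3*s/8 - 5/8

Working:
Step 1 - reduce the feedback loop with forward H1 and return H2 -> (-4*s - 4)/(2*s^3 - s^2 - 2*s - 5)
Step 2 - combine [H1/(1+H1*H2)], H3, H4 in series -> (12*s + 12)/(8*s^6 - 12*s^5 - 6*s^4 - 9*s^3 + 21*s^2 + 3*s - 5)
That last expression is T(s), already simplified. Scaling its denominator by 1/8 (the reciprocal of the leading coefficient) yields the monic denominator.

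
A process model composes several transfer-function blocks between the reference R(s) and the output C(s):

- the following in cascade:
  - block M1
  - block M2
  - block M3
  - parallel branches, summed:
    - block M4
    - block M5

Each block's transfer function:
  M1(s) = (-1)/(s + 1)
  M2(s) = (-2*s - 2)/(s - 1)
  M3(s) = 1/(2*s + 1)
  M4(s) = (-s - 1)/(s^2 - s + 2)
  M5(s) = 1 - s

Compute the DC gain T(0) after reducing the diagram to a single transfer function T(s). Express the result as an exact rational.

Step 1. parallel reduction of M4, M5 = (-s^3 + 2*s^2 - 4*s + 1)/(s^2 - s + 2)
Step 2. series reduction of M1, M2, M3, (M4+M5) = (-2*s^3 + 4*s^2 - 8*s + 2)/(2*s^4 - 3*s^3 + 4*s^2 - s - 2)
Step 2 gives the overall T(s). Then T(0) = 2/(-2) = -1.

Therefore the answer is -1.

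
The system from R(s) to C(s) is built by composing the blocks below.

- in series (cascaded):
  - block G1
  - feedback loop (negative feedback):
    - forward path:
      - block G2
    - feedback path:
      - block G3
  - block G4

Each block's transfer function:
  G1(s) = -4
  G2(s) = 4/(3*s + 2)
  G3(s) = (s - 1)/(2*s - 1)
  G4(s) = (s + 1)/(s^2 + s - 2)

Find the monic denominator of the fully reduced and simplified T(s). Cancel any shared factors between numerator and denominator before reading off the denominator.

The answer is s^4 + 11*s^3/6 - 13*s^2/6 - 8*s/3 + 2.

Reasoning:
1. feedback reduction of G2, G3 = (8*s - 4)/(6*s^2 + 5*s - 6)
2. reduce the series chain G1, [G2/(1+G2*G3)], G4 = (-32*s^2 - 16*s + 16)/(6*s^4 + 11*s^3 - 13*s^2 - 16*s + 12)
No further cancellation is possible in the step-2 result, so that is T(s). Its denominator becomes monic after dividing by the leading coefficient 6.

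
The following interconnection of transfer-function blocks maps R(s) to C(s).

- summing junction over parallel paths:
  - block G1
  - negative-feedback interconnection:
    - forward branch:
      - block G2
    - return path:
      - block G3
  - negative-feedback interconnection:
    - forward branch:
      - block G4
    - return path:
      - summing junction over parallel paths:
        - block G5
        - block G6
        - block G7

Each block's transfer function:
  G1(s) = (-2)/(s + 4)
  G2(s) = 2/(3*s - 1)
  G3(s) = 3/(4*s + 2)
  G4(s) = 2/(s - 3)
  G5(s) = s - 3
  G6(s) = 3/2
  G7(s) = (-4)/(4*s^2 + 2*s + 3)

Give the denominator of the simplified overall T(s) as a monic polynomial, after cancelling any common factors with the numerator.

(1) feedback reduction of G2, G3, giving (4*s + 2)/(6*s^2 + s + 2)
(2) add G5, G6, G7 (parallel), giving (8*s^3 - 8*s^2 - 17)/(8*s^2 + 4*s + 6)
(3) feedback reduction of G4, (G5+G6+G7), giving (8*s^2 + 4*s + 6)/(12*s^3 - 18*s^2 - 3*s - 26)
(4) combine G1, [G2/(1+G2*G3)], [G4/(1+G4*(G5+G6+G7))] in parallel, giving (-48*s^5 + 560*s^4 - 32*s^3 + 326*s^2 - 360*s - 56)/(72*s^6 + 192*s^5 - 396*s^4 - 243*s^3 - 812*s^2 - 180*s - 208)
No further cancellation is possible in the step-4 result, so that is T(s). Its denominator becomes monic after dividing by the leading coefficient 72.

Final answer: s^6 + 8*s^5/3 - 11*s^4/2 - 27*s^3/8 - 203*s^2/18 - 5*s/2 - 26/9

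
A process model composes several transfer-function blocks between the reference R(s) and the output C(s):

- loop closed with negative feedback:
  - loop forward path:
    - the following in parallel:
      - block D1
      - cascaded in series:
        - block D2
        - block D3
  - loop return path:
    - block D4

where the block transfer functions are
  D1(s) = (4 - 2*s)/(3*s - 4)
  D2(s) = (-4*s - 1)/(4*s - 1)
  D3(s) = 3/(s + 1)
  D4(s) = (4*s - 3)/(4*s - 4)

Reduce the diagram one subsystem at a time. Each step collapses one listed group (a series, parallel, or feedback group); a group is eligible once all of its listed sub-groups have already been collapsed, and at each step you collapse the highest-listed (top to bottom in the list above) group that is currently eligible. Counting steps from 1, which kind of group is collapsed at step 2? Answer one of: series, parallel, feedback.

Step 1 - combine D2, D3 in series
Step 2 - reduce the parallel group D1, (D2*D3)
Step 3 - feedback reduction of (D1+(D2*D3)), D4
Step 2: parallel.

Final answer: parallel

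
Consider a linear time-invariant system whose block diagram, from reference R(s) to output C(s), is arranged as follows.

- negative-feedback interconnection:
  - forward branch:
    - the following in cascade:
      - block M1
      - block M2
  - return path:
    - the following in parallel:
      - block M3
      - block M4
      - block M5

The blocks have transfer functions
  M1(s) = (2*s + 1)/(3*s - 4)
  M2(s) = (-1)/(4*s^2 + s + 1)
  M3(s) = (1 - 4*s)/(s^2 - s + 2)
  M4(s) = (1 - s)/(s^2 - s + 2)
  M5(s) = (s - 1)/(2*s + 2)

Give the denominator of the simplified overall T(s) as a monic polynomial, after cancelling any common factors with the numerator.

1. series reduction of M1, M2: (-2*s - 1)/(12*s^3 - 13*s^2 - s - 4)
2. parallel reduction of M3, M4, M5: (s^3 - 12*s^2 - 3*s + 2)/(2*s^3 + 2*s + 4)
3. reduce the feedback loop with forward (M1*M2) and return (M3+M4+M5): (-4*s^4 - 2*s^3 - 4*s^2 - 10*s - 4)/(24*s^6 - 26*s^5 + 20*s^4 + 37*s^3 - 36*s^2 - 13*s - 18)
Step 3 gives the fully reduced T(s), with no common factor left to cancel. The denominator's leading coefficient is 24, so divide each of its coefficients by 24 to get the monic form.

Therefore the answer is s^6 - 13*s^5/12 + 5*s^4/6 + 37*s^3/24 - 3*s^2/2 - 13*s/24 - 3/4.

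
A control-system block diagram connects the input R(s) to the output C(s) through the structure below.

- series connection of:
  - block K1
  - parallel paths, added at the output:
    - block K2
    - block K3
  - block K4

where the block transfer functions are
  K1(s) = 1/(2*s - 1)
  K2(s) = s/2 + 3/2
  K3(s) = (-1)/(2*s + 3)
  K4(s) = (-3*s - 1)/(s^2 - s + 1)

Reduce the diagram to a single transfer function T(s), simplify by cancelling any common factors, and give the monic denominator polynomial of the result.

Reducing step by step:

Step 1: sum the parallel branches K2, K3, giving (2*s^2 + 9*s + 7)/(4*s + 6)
Step 2: combine K1, (K2+K3), K4 in series, giving (-6*s^3 - 29*s^2 - 30*s - 7)/(8*s^4 - 6*s^2 + 14*s - 6)
T(s) is the step-2 result (common factors already cancelled). Leading coefficient of the denominator: 8. Divide through by 8 for the monic polynomial.

Answer: s^4 - 3*s^2/4 + 7*s/4 - 3/4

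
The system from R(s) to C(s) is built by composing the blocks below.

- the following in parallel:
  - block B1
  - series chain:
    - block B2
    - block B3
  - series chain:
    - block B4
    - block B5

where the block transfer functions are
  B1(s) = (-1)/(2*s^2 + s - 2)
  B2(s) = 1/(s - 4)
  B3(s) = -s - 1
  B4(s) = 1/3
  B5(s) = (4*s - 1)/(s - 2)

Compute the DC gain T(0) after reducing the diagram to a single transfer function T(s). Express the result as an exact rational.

First reduce the diagram to T(s).

Step 1 - cascade B2, B3: (-s - 1)/(s - 4)
Step 2 - cascade B4, B5: (4*s - 1)/(3*s - 6)
Step 3 - sum the parallel branches B1, (B2*B3), (B4*B5): (2*s^4 - 27*s^3 + s^2 + 56*s - 44)/(6*s^4 - 33*s^3 + 24*s^2 + 60*s - 48)
DC gain: substitute s = 0 into T(s) from step 3: T(0) = -44/(-48) = 11/12.

Answer: 11/12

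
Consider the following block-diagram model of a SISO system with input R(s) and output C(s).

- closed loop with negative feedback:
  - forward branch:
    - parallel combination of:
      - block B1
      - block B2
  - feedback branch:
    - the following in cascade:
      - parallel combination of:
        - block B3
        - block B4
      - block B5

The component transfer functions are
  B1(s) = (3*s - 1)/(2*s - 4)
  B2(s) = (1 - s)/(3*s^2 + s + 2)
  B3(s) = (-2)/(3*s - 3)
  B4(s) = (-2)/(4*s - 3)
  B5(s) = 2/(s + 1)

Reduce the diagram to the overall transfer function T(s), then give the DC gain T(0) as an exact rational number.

The answer is 1/4.

Reasoning:
[1] add B1, B2 (parallel): (9*s^3 - 2*s^2 + 11*s - 6)/(6*s^3 - 10*s^2 - 8)
[2] sum the parallel branches B3, B4: (12 - 14*s)/(12*s^2 - 21*s + 9)
[3] series reduction of (B3+B4), B5: (24 - 28*s)/(12*s^3 - 9*s^2 - 12*s + 9)
[4] reduce the feedback loop with forward (B1+B2) and return ((B3+B4)*B5): (108*s^6 - 105*s^5 + 42*s^4 - 66*s^3 - 96*s^2 + 171*s - 54)/(72*s^6 - 174*s^5 - 234*s^4 + 350*s^3 - 374*s^2 + 528*s - 216)
That last expression is T(s); at s = 0 only the constant terms survive, so T(0) = -54/(-216) = 1/4.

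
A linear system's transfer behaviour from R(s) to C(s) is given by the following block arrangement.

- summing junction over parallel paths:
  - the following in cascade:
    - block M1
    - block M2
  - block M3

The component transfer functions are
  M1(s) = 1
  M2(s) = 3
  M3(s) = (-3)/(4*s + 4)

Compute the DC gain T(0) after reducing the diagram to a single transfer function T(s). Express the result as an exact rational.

Answer: 9/4

Working:
Step 1 - combine M1, M2 in series, giving 3
Step 2 - sum the parallel branches (M1*M2), M3, giving (12*s + 9)/(4*s + 4)
The step-2 result is T(s). Setting s = 0: T(0) = 9/4.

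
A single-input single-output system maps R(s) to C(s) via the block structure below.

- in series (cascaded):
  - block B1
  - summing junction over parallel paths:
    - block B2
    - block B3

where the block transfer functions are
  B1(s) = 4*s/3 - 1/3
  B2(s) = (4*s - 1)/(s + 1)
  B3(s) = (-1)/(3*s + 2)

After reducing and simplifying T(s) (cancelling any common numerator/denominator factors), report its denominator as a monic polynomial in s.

(1) reduce the parallel group B2, B3 -> (12*s^2 + 4*s - 3)/(3*s^2 + 5*s + 2)
(2) combine B1, (B2+B3) in series -> (48*s^3 + 4*s^2 - 16*s + 3)/(9*s^2 + 15*s + 6)
That last expression is T(s), already simplified. Scaling its denominator by 1/9 (the reciprocal of the leading coefficient) yields the monic denominator.

Answer: s^2 + 5*s/3 + 2/3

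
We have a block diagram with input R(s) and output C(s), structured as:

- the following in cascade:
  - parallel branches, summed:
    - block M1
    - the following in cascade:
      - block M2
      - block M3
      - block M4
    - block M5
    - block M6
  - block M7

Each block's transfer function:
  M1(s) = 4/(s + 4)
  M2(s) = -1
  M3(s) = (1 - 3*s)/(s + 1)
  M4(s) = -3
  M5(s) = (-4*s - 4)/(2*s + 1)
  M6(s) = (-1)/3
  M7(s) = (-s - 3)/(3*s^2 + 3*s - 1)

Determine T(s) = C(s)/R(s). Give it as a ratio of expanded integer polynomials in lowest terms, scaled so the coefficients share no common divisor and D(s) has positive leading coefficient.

Step 1. reduce the series chain M2, M3, M4, giving (3 - 9*s)/(s + 1)
Step 2. combine M1, (M2*M3*M4), M5, M6 in parallel, giving (-68*s^3 - 284*s^2 - 112*s - 4)/(6*s^3 + 33*s^2 + 39*s + 12)
Step 3. cascade (M1+(M2*M3*M4)+M5+M6), M7; the result is T(s) itself (integer coefficients, no common factor, positive leading denominator coefficient)

Hence the answer: (68*s^4 + 488*s^3 + 964*s^2 + 340*s + 12)/(18*s^5 + 117*s^4 + 210*s^3 + 120*s^2 - 3*s - 12)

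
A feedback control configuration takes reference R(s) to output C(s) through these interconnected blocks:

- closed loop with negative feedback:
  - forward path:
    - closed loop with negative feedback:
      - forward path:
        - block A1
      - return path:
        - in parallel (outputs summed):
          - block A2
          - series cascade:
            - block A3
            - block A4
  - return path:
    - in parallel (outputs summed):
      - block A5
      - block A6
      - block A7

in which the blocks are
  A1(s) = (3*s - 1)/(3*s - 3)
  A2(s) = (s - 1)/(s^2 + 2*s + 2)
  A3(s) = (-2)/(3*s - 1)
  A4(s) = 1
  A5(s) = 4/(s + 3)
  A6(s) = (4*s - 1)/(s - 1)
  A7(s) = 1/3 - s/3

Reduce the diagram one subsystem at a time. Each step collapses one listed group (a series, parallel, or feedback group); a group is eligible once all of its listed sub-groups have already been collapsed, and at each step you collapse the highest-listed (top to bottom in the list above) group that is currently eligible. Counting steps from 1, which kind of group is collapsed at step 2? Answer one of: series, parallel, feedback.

(1) multiply A3, A4 (series)
(2) combine A2, (A3*A4) in parallel
(3) feedback reduction of A1, (A2+(A3*A4))
(4) reduce the parallel group A5, A6, A7
(5) close the feedback loop around [A1/(1+A1*(A2+(A3*A4)))], (A5+A6+A7)
So the answer for step 2 is parallel.

Therefore the answer is parallel.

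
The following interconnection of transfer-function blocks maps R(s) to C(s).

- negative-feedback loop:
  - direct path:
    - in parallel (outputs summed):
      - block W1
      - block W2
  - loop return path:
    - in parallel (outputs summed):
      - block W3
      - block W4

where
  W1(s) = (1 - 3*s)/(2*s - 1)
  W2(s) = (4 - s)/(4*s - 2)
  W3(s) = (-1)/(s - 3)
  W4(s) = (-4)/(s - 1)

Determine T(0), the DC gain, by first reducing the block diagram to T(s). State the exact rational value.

Step 1: parallel reduction of W1, W2 = (6 - 7*s)/(4*s - 2)
Step 2: add W3, W4 (parallel) = (13 - 5*s)/(s^2 - 4*s + 3)
Step 3: feedback reduction of (W1+W2), (W3+W4) = (-7*s^3 + 34*s^2 - 45*s + 18)/(4*s^3 + 17*s^2 - 101*s + 72)
Evaluating the step-3 result (the overall T(s)) at s = 0 gives T(0) = 18/72 = 1/4.

Hence the answer: 1/4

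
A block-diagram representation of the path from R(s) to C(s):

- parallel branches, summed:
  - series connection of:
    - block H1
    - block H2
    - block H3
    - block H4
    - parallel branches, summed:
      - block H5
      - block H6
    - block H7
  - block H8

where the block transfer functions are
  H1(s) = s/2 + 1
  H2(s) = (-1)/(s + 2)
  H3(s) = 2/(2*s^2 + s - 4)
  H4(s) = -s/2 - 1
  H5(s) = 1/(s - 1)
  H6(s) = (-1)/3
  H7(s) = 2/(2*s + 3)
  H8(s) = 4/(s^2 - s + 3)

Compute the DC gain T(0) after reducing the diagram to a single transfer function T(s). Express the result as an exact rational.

Step 1. sum the parallel branches H5, H6; result (4 - s)/(3*s - 3)
Step 2. cascade H1, H2, H3, H4, (H5+H6), H7; result (-s^2 + 2*s + 8)/(12*s^4 + 12*s^3 - 39*s^2 - 21*s + 36)
Step 3. combine (H1*H2*H3*H4*(H5+H6)*H7), H8 in parallel; result (47*s^4 + 51*s^3 - 153*s^2 - 86*s + 168)/(12*s^6 - 15*s^4 + 54*s^3 - 60*s^2 - 99*s + 108)
That last expression is T(s); at s = 0 only the constant terms survive, so T(0) = 168/108 = 14/9.

Hence the answer: 14/9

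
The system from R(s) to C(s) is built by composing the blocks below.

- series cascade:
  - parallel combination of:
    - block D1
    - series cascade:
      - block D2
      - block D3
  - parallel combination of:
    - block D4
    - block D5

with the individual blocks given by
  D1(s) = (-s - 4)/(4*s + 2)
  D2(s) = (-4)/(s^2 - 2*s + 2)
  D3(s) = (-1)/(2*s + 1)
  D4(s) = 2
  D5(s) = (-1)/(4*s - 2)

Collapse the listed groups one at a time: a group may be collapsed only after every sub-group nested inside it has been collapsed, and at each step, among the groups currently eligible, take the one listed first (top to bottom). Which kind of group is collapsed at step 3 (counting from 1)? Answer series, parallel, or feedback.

Reducing step by step:

Step 1 - series reduction of D2, D3
Step 2 - combine D1, (D2*D3) in parallel
Step 3 - reduce the parallel group D4, D5
Step 4 - reduce the series chain (D1+(D2*D3)), (D4+D5)
At step 3 the group reduced is parallel.

Answer: parallel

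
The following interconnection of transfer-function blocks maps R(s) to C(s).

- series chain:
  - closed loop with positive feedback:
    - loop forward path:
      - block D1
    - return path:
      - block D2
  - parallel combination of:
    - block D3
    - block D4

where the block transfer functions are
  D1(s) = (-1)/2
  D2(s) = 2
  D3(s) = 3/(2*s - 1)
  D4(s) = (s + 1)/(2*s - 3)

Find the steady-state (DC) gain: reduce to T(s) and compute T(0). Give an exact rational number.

Answer: 5/6

Working:
Step 1. apply the feedback formula to D1, D2 = (-1)/4
Step 2. combine D3, D4 in parallel = (2*s^2 + 7*s - 10)/(4*s^2 - 8*s + 3)
Step 3. combine [D1/(1-D1*D2)], (D3+D4) in series = (-2*s^2 - 7*s + 10)/(16*s^2 - 32*s + 12)
The step-3 result is T(s). Setting s = 0: T(0) = 10/12 = 5/6.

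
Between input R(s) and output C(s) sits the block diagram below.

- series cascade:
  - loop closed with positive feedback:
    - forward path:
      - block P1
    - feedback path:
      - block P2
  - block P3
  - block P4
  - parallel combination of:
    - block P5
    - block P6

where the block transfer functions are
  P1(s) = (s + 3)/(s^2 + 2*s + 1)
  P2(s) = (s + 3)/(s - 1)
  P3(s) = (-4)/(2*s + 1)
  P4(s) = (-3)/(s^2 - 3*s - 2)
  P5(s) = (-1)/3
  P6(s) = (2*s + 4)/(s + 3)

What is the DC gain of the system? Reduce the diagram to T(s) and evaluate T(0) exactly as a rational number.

The answer is -9/5.

Reasoning:
[1] close the feedback loop around P1, P2: (s^2 + 2*s - 3)/(s^3 - 7*s - 10)
[2] reduce the parallel group P5, P6: (5*s + 9)/(3*s + 9)
[3] reduce the series chain [P1/(1-P1*P2)], P3, P4, (P5+P6): (20*s^2 + 16*s - 36)/(2*s^6 - 5*s^5 - 21*s^4 + 13*s^3 + 99*s^2 + 84*s + 20)
That last expression is T(s); at s = 0 only the constant terms survive, so T(0) = -36/20 = -9/5.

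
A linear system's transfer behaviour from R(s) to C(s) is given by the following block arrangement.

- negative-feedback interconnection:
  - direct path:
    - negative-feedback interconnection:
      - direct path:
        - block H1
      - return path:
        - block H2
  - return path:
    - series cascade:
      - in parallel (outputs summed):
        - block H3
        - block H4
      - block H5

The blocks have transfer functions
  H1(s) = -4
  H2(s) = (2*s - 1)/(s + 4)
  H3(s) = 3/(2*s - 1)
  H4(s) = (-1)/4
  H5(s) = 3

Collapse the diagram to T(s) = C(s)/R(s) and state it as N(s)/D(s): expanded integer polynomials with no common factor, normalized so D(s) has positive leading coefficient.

(1) reduce the feedback loop with forward H1 and return H2, giving (4*s + 16)/(7*s - 8)
(2) sum the parallel branches H3, H4, giving (13 - 2*s)/(8*s - 4)
(3) combine (H3+H4), H5 in series, giving (39 - 6*s)/(8*s - 4)
(4) apply the feedback formula to [H1/(1+H1*H2)], ((H3+H4)*H5); the result is T(s) itself (integer coefficients, no common factor, positive leading denominator coefficient)

Hence the answer: (2*s^2 + 7*s - 4)/(2*s^2 - 2*s + 41)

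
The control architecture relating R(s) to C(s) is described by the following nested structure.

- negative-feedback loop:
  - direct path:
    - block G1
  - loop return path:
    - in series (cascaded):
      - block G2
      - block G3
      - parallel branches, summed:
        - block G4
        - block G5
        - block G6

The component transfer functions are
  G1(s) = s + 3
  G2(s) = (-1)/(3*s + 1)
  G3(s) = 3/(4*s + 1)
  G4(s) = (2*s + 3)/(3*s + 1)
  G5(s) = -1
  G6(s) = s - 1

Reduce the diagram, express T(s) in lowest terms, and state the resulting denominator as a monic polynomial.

Step 1: combine G4, G5, G6 in parallel: (3*s^2 - 3*s + 1)/(3*s + 1)
Step 2: multiply G2, G3, (G4+G5+G6) (series): (-9*s^2 + 9*s - 3)/(36*s^3 + 33*s^2 + 10*s + 1)
Step 3: feedback reduction of G1, (G2*G3*(G4+G5+G6)): (36*s^4 + 141*s^3 + 109*s^2 + 31*s + 3)/(27*s^3 + 15*s^2 + 34*s - 8)
No further cancellation is possible in the step-3 result, so that is T(s). Its denominator becomes monic after dividing by the leading coefficient 27.

Answer: s^3 + 5*s^2/9 + 34*s/27 - 8/27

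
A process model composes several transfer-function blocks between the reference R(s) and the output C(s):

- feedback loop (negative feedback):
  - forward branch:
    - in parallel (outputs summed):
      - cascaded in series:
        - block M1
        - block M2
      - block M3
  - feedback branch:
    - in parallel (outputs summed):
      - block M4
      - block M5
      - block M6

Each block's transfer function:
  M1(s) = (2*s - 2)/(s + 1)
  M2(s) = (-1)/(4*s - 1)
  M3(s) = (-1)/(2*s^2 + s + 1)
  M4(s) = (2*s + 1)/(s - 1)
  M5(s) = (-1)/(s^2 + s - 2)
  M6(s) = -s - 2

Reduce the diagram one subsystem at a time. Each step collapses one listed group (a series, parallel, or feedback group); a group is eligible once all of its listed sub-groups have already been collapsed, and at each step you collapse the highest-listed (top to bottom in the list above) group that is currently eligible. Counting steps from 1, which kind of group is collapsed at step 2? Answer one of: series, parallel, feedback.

Reducing step by step:

Step 1 - reduce the series chain M1, M2
Step 2 - add (M1*M2), M3 (parallel)
Step 3 - sum the parallel branches M4, M5, M6
Step 4 - feedback reduction of ((M1*M2)+M3), (M4+M5+M6)
At step 2 the group reduced is parallel.

Answer: parallel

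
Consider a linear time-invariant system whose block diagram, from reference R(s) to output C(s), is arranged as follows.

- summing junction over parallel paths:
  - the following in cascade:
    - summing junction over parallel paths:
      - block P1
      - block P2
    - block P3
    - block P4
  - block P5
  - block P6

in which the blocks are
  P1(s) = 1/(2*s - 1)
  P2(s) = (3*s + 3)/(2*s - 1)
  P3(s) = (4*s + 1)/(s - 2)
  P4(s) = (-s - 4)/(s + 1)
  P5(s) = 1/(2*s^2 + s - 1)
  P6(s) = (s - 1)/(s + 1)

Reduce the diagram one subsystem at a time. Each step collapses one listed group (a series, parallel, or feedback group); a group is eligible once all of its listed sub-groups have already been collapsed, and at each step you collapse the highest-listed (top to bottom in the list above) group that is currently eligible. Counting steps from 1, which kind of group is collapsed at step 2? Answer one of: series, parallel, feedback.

(1) reduce the parallel group P1, P2
(2) cascade (P1+P2), P3, P4
(3) sum the parallel branches ((P1+P2)*P3*P4), P5, P6
The group at step 2 is a series group.

Answer: series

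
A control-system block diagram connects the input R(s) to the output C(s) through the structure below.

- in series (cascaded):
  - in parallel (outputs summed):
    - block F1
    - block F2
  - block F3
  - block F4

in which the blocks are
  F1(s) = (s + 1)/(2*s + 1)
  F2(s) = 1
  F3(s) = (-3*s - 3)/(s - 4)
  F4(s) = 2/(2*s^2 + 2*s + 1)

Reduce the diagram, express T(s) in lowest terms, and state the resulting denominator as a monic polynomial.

Step 1. add F1, F2 (parallel) gives (3*s + 2)/(2*s + 1)
Step 2. multiply (F1+F2), F3, F4 (series) gives (-18*s^2 - 30*s - 12)/(4*s^4 - 10*s^3 - 20*s^2 - 15*s - 4)
No further cancellation is possible in the step-2 result, so that is T(s). Its denominator becomes monic after dividing by the leading coefficient 4.

Hence the answer: s^4 - 5*s^3/2 - 5*s^2 - 15*s/4 - 1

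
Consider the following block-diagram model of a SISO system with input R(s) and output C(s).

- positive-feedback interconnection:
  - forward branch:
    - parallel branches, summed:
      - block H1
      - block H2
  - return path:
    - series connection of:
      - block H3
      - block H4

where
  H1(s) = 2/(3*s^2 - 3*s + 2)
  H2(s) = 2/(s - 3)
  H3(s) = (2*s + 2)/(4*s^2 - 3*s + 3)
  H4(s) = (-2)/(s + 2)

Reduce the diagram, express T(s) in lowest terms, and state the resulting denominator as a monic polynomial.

Answer: s^6 - 11*s^5/4 - 25*s^4/12 + 109*s^3/12 - 127*s^2/12 + 5*s - 11/3

Working:
1. parallel reduction of H1, H2: (6*s^2 - 4*s - 2)/(3*s^3 - 12*s^2 + 11*s - 6)
2. multiply H3, H4 (series): (-4*s - 4)/(4*s^3 + 5*s^2 - 3*s + 6)
3. apply the feedback formula to (H1+H2), (H3*H4): (24*s^5 + 14*s^4 - 46*s^3 + 38*s^2 - 18*s - 12)/(12*s^6 - 33*s^5 - 25*s^4 + 109*s^3 - 127*s^2 + 60*s - 44)
No further cancellation is possible in the step-3 result, so that is T(s). Its denominator becomes monic after dividing by the leading coefficient 12.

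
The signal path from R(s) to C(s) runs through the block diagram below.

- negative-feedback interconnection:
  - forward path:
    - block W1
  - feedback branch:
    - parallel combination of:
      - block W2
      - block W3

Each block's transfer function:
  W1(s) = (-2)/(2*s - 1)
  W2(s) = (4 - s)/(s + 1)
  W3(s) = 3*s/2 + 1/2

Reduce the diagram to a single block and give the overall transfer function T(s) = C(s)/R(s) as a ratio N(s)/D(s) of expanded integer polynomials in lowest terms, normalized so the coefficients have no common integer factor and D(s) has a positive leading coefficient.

[1] combine W2, W3 in parallel, giving (3*s^2 + 2*s + 9)/(2*s + 2)
[2] reduce the feedback loop with forward W1 and return (W2+W3), giving the overall T(s)

Final answer: (2*s + 2)/(s^2 + s + 10)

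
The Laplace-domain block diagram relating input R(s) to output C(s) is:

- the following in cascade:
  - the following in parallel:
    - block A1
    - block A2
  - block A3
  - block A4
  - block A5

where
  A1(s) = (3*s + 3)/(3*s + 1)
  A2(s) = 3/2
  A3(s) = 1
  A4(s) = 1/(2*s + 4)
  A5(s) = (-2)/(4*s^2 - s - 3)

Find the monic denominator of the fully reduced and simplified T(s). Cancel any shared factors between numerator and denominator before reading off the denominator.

First reduce the diagram to T(s).

Step 1: add A1, A2 (parallel) = (15*s + 9)/(6*s + 2)
Step 2: combine (A1+A2), A3, A4, A5 in series = (-15*s - 9)/(24*s^4 + 50*s^3 - 16*s^2 - 46*s - 12)
The result of step 2 is T(s) in lowest terms. Its denominator has leading coefficient 24; dividing the denominator through by 24 makes it monic.

Answer: s^4 + 25*s^3/12 - 2*s^2/3 - 23*s/12 - 1/2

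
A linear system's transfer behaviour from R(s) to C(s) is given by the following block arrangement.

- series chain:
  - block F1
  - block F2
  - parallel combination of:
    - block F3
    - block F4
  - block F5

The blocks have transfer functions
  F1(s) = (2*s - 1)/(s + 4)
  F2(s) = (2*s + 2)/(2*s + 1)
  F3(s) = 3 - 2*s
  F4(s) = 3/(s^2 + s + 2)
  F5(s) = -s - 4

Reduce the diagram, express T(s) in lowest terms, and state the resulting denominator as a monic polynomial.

The answer is s^3 + 3*s^2/2 + 5*s/2 + 1.

Reasoning:
Step 1 - reduce the parallel group F3, F4 gives (-2*s^3 + s^2 - s + 9)/(s^2 + s + 2)
Step 2 - multiply F1, F2, (F3+F4), F5 (series) gives (8*s^5 - 2*s^3 - 32*s^2 - 20*s + 18)/(2*s^3 + 3*s^2 + 5*s + 2)
The result of step 2 is T(s) in lowest terms. Its denominator has leading coefficient 2; dividing the denominator through by 2 makes it monic.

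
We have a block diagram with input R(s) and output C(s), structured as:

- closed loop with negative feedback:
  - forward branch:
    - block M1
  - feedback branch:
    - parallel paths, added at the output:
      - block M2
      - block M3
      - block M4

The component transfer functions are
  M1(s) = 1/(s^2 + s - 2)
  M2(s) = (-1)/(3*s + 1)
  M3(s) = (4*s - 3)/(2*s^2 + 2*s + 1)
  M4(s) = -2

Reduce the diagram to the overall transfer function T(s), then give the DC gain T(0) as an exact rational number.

Answer: -1/8

Working:
1. reduce the parallel group M2, M3, M4: (-12*s^3 - 6*s^2 - 17*s - 6)/(6*s^3 + 8*s^2 + 5*s + 1)
2. collapse the loop (M1 forward, (M2+M3+M4) return): (6*s^3 + 8*s^2 + 5*s + 1)/(6*s^5 + 14*s^4 - 11*s^3 - 16*s^2 - 26*s - 8)
Step 2 gives the overall T(s). Then T(0) = 1/(-8) = -1/8.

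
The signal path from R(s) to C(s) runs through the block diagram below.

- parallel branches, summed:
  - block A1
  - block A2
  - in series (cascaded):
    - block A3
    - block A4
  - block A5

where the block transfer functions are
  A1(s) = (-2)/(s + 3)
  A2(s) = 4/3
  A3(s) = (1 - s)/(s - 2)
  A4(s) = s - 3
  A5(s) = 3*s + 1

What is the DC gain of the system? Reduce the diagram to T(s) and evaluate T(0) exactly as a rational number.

(1) series reduction of A3, A4: (-s^2 + 4*s - 3)/(s - 2)
(2) parallel reduction of A1, A2, (A3*A4), A5: (6*s^3 + 19*s^2 - 26*s - 57)/(3*s^2 + 3*s - 18)
Step 2 gives the overall T(s). Then T(0) = -57/(-18) = 19/6.

Therefore the answer is 19/6.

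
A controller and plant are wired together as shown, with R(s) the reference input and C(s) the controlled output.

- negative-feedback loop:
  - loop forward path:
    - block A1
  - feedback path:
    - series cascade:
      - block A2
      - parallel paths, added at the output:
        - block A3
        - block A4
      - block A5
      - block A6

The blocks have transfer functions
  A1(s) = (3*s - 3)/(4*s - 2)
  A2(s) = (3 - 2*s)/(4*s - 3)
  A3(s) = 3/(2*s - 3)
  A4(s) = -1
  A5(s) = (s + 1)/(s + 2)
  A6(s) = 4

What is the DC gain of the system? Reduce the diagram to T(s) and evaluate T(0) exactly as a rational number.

The answer is 3/14.

Reasoning:
(1) reduce the parallel group A3, A4 gives (6 - 2*s)/(2*s - 3)
(2) multiply A2, (A3+A4), A5, A6 (series) gives (8*s^2 - 16*s - 24)/(4*s^2 + 5*s - 6)
(3) close the feedback loop around A1, (A2*(A3+A4)*A5*A6) gives (12*s^3 + 3*s^2 - 33*s + 18)/(40*s^3 - 60*s^2 - 58*s + 84)
That last expression is T(s); at s = 0 only the constant terms survive, so T(0) = 18/84 = 3/14.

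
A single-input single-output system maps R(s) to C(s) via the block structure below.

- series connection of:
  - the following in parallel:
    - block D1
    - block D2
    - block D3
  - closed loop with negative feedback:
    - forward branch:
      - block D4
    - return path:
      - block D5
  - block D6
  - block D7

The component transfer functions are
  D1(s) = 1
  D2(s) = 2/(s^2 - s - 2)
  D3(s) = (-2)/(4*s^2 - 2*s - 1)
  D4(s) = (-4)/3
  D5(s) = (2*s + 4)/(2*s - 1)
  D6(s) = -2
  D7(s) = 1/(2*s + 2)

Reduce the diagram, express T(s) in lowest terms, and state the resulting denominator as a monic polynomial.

Step 1 - parallel reduction of D1, D2, D3: (4*s^4 - 6*s^3 - s^2 + 3*s + 4)/(4*s^4 - 6*s^3 - 7*s^2 + 5*s + 2)
Step 2 - apply the feedback formula to D4, D5: (8*s - 4)/(2*s + 19)
Step 3 - reduce the series chain (D1+D2+D3), [D4/(1+D4*D5)], D6, D7: (-32*s^5 + 64*s^4 - 16*s^3 - 28*s^2 - 20*s + 16)/(8*s^6 + 72*s^5 - 64*s^4 - 251*s^3 - 24*s^2 + 137*s + 38)
The result of step 3 is T(s) in lowest terms. Its denominator has leading coefficient 8; dividing the denominator through by 8 makes it monic.

Therefore the answer is s^6 + 9*s^5 - 8*s^4 - 251*s^3/8 - 3*s^2 + 137*s/8 + 19/4.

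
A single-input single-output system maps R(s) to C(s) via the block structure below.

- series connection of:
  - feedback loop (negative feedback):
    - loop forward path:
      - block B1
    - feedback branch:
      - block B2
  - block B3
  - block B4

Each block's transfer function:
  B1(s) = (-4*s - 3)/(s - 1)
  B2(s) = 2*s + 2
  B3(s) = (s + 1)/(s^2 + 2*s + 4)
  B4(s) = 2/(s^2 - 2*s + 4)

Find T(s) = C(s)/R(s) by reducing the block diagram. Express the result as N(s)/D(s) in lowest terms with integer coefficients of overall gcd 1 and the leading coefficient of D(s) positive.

Answer: (8*s^2 + 14*s + 6)/(8*s^6 + 13*s^5 + 39*s^4 + 52*s^3 + 156*s^2 + 208*s + 112)

Working:
Step 1: reduce the feedback loop with forward B1 and return B2 = (4*s + 3)/(8*s^2 + 13*s + 7)
Step 2: cascade [B1/(1+B1*B2)], B3, B4, giving the overall T(s)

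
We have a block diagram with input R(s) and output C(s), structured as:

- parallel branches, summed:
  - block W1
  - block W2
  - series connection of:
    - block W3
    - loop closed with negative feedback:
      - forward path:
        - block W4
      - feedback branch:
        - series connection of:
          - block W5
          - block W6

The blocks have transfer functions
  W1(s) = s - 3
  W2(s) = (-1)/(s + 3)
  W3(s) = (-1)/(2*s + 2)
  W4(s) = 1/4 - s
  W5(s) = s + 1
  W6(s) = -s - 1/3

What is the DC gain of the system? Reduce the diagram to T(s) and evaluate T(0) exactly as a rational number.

Step 1: series reduction of W5, W6 = -s^2 - 4*s/3 - 1/3
Step 2: close the feedback loop around W4, (W5*W6) = (3 - 12*s)/(12*s^3 + 13*s^2 + 11)
Step 3: cascade W3, [W4/(1+W4*(W5*W6))] = (12*s - 3)/(24*s^4 + 50*s^3 + 26*s^2 + 22*s + 22)
Step 4: combine W1, W2, (W3*[W4/(1+W4*(W5*W6))]) in parallel = (24*s^6 + 50*s^5 - 214*s^4 - 478*s^3 - 226*s^2 - 187*s - 229)/(24*s^5 + 122*s^4 + 176*s^3 + 100*s^2 + 88*s + 66)
The step-4 result is T(s). Setting s = 0: T(0) = -229/66.

Answer: -229/66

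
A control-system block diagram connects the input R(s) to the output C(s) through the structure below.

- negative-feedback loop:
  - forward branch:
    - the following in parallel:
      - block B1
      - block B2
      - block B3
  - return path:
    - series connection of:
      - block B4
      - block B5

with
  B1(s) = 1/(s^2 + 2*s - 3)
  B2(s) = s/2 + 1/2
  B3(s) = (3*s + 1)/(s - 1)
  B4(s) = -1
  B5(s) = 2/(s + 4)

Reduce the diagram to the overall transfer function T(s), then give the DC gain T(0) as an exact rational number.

First reduce the diagram to T(s).

[1] parallel reduction of B1, B2, B3 = (s^3 + 9*s^2 + 19*s + 5)/(2*s^2 + 4*s - 6)
[2] cascade B4, B5 = (-2)/(s + 4)
[3] apply the feedback formula to (B1+B2+B3), (B4*B5) = (-s^4 - 13*s^3 - 55*s^2 - 81*s - 20)/(6*s^2 + 28*s + 34)
The step-3 result is T(s). Setting s = 0: T(0) = -20/34 = -10/17.

Answer: -10/17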